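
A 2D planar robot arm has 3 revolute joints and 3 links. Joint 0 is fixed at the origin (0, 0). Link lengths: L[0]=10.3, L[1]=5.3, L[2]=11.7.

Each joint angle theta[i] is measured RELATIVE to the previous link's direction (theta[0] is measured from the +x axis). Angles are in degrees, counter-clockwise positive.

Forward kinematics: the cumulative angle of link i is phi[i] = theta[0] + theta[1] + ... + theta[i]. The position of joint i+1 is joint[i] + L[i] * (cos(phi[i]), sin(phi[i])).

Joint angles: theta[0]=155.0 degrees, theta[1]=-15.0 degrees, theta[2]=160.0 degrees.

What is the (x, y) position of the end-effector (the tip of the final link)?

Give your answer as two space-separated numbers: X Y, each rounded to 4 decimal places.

joint[0] = (0.0000, 0.0000)  (base)
link 0: phi[0] = 155 = 155 deg
  cos(155 deg) = -0.9063, sin(155 deg) = 0.4226
  joint[1] = (0.0000, 0.0000) + 10.3 * (-0.9063, 0.4226) = (0.0000 + -9.3350, 0.0000 + 4.3530) = (-9.3350, 4.3530)
link 1: phi[1] = 155 + -15 = 140 deg
  cos(140 deg) = -0.7660, sin(140 deg) = 0.6428
  joint[2] = (-9.3350, 4.3530) + 5.3 * (-0.7660, 0.6428) = (-9.3350 + -4.0600, 4.3530 + 3.4068) = (-13.3950, 7.7597)
link 2: phi[2] = 155 + -15 + 160 = 300 deg
  cos(300 deg) = 0.5000, sin(300 deg) = -0.8660
  joint[3] = (-13.3950, 7.7597) + 11.7 * (0.5000, -0.8660) = (-13.3950 + 5.8500, 7.7597 + -10.1325) = (-7.5450, -2.3728)
End effector: (-7.5450, -2.3728)

Answer: -7.5450 -2.3728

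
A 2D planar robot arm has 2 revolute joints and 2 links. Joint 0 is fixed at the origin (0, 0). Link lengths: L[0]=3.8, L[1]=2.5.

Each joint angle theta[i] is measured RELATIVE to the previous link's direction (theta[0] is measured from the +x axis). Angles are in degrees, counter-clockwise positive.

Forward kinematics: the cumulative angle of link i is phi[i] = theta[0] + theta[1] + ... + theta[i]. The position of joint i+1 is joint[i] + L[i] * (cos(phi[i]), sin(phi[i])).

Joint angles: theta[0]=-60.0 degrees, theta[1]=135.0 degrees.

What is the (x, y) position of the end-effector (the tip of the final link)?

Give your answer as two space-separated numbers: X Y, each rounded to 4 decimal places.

Answer: 2.5470 -0.8761

Derivation:
joint[0] = (0.0000, 0.0000)  (base)
link 0: phi[0] = -60 = -60 deg
  cos(-60 deg) = 0.5000, sin(-60 deg) = -0.8660
  joint[1] = (0.0000, 0.0000) + 3.8 * (0.5000, -0.8660) = (0.0000 + 1.9000, 0.0000 + -3.2909) = (1.9000, -3.2909)
link 1: phi[1] = -60 + 135 = 75 deg
  cos(75 deg) = 0.2588, sin(75 deg) = 0.9659
  joint[2] = (1.9000, -3.2909) + 2.5 * (0.2588, 0.9659) = (1.9000 + 0.6470, -3.2909 + 2.4148) = (2.5470, -0.8761)
End effector: (2.5470, -0.8761)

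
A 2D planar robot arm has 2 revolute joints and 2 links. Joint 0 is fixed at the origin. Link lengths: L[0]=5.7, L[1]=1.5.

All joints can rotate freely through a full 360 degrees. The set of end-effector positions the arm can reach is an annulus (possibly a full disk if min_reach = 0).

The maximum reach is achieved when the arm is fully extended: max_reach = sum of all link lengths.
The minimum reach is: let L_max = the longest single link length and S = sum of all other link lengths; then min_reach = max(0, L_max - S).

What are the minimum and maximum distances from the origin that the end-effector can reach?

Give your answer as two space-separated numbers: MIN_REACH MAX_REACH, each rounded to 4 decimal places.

Answer: 4.2000 7.2000

Derivation:
Link lengths: [5.7, 1.5]
max_reach = 5.7 + 1.5 = 7.2
L_max = max([5.7, 1.5]) = 5.7
S (sum of others) = 7.2 - 5.7 = 1.5
min_reach = max(0, 5.7 - 1.5) = max(0, 4.2) = 4.2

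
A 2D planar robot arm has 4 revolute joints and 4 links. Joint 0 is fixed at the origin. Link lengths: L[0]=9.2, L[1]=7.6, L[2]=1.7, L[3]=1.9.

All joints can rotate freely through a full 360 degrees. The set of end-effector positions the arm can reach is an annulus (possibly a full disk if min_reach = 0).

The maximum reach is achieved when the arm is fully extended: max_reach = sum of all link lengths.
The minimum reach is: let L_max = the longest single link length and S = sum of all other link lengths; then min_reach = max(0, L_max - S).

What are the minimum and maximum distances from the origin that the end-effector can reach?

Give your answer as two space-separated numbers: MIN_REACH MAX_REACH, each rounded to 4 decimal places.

Link lengths: [9.2, 7.6, 1.7, 1.9]
max_reach = 9.2 + 7.6 + 1.7 + 1.9 = 20.4
L_max = max([9.2, 7.6, 1.7, 1.9]) = 9.2
S (sum of others) = 20.4 - 9.2 = 11.2
min_reach = max(0, 9.2 - 11.2) = max(0, -2) = 0

Answer: 0.0000 20.4000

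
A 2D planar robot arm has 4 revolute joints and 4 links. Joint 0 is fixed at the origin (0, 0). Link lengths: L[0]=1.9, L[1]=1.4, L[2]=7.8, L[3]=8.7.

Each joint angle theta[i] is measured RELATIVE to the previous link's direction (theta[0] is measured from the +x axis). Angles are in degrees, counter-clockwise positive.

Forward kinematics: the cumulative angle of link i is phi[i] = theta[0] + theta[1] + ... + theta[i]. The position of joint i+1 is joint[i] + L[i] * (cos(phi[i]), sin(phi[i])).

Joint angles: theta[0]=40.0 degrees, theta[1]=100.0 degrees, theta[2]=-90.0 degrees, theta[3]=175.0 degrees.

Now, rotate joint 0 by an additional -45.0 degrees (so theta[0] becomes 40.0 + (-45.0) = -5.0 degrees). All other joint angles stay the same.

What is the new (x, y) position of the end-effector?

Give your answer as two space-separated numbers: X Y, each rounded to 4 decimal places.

Answer: 0.8411 1.9089

Derivation:
joint[0] = (0.0000, 0.0000)  (base)
link 0: phi[0] = -5 = -5 deg
  cos(-5 deg) = 0.9962, sin(-5 deg) = -0.0872
  joint[1] = (0.0000, 0.0000) + 1.9 * (0.9962, -0.0872) = (0.0000 + 1.8928, 0.0000 + -0.1656) = (1.8928, -0.1656)
link 1: phi[1] = -5 + 100 = 95 deg
  cos(95 deg) = -0.0872, sin(95 deg) = 0.9962
  joint[2] = (1.8928, -0.1656) + 1.4 * (-0.0872, 0.9962) = (1.8928 + -0.1220, -0.1656 + 1.3947) = (1.7708, 1.2291)
link 2: phi[2] = -5 + 100 + -90 = 5 deg
  cos(5 deg) = 0.9962, sin(5 deg) = 0.0872
  joint[3] = (1.7708, 1.2291) + 7.8 * (0.9962, 0.0872) = (1.7708 + 7.7703, 1.2291 + 0.6798) = (9.5411, 1.9089)
link 3: phi[3] = -5 + 100 + -90 + 175 = 180 deg
  cos(180 deg) = -1.0000, sin(180 deg) = 0.0000
  joint[4] = (9.5411, 1.9089) + 8.7 * (-1.0000, 0.0000) = (9.5411 + -8.7000, 1.9089 + 0.0000) = (0.8411, 1.9089)
End effector: (0.8411, 1.9089)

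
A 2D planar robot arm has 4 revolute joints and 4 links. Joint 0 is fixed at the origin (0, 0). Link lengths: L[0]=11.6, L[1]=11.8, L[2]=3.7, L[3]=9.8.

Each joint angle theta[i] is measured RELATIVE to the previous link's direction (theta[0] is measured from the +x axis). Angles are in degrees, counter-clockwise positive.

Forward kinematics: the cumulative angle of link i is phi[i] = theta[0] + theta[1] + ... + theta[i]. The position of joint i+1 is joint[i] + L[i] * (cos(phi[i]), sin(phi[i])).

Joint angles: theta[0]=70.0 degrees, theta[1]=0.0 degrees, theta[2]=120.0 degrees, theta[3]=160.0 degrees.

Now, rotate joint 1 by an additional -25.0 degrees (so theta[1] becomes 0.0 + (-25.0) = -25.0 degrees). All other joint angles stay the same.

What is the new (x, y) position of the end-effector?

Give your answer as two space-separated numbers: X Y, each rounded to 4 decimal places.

joint[0] = (0.0000, 0.0000)  (base)
link 0: phi[0] = 70 = 70 deg
  cos(70 deg) = 0.3420, sin(70 deg) = 0.9397
  joint[1] = (0.0000, 0.0000) + 11.6 * (0.3420, 0.9397) = (0.0000 + 3.9674, 0.0000 + 10.9004) = (3.9674, 10.9004)
link 1: phi[1] = 70 + -25 = 45 deg
  cos(45 deg) = 0.7071, sin(45 deg) = 0.7071
  joint[2] = (3.9674, 10.9004) + 11.8 * (0.7071, 0.7071) = (3.9674 + 8.3439, 10.9004 + 8.3439) = (12.3113, 19.2443)
link 2: phi[2] = 70 + -25 + 120 = 165 deg
  cos(165 deg) = -0.9659, sin(165 deg) = 0.2588
  joint[3] = (12.3113, 19.2443) + 3.7 * (-0.9659, 0.2588) = (12.3113 + -3.5739, 19.2443 + 0.9576) = (8.7374, 20.2019)
link 3: phi[3] = 70 + -25 + 120 + 160 = 325 deg
  cos(325 deg) = 0.8192, sin(325 deg) = -0.5736
  joint[4] = (8.7374, 20.2019) + 9.8 * (0.8192, -0.5736) = (8.7374 + 8.0277, 20.2019 + -5.6210) = (16.7651, 14.5809)
End effector: (16.7651, 14.5809)

Answer: 16.7651 14.5809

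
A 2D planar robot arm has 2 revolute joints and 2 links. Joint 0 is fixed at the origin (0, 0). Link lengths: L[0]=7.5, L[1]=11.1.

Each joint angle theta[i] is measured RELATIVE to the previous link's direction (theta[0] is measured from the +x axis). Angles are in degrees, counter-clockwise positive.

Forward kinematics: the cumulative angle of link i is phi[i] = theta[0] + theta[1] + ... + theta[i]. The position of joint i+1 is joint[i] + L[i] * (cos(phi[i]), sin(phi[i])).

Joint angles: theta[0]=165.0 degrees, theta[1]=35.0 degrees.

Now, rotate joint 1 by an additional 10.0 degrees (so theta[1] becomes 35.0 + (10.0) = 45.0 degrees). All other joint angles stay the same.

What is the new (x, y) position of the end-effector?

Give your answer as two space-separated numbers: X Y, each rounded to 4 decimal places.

Answer: -16.8573 -3.6089

Derivation:
joint[0] = (0.0000, 0.0000)  (base)
link 0: phi[0] = 165 = 165 deg
  cos(165 deg) = -0.9659, sin(165 deg) = 0.2588
  joint[1] = (0.0000, 0.0000) + 7.5 * (-0.9659, 0.2588) = (0.0000 + -7.2444, 0.0000 + 1.9411) = (-7.2444, 1.9411)
link 1: phi[1] = 165 + 45 = 210 deg
  cos(210 deg) = -0.8660, sin(210 deg) = -0.5000
  joint[2] = (-7.2444, 1.9411) + 11.1 * (-0.8660, -0.5000) = (-7.2444 + -9.6129, 1.9411 + -5.5500) = (-16.8573, -3.6089)
End effector: (-16.8573, -3.6089)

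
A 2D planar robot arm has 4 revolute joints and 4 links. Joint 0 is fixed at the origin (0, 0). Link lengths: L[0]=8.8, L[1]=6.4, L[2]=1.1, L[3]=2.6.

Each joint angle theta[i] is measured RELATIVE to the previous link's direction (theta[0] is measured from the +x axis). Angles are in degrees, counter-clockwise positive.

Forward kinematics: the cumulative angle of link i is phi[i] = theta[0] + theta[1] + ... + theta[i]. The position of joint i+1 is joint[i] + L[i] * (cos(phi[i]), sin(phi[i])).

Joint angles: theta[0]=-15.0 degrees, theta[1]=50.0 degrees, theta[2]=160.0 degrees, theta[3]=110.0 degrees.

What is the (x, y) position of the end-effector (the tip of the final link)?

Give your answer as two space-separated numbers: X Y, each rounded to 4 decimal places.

Answer: 14.1715 -1.0212

Derivation:
joint[0] = (0.0000, 0.0000)  (base)
link 0: phi[0] = -15 = -15 deg
  cos(-15 deg) = 0.9659, sin(-15 deg) = -0.2588
  joint[1] = (0.0000, 0.0000) + 8.8 * (0.9659, -0.2588) = (0.0000 + 8.5001, 0.0000 + -2.2776) = (8.5001, -2.2776)
link 1: phi[1] = -15 + 50 = 35 deg
  cos(35 deg) = 0.8192, sin(35 deg) = 0.5736
  joint[2] = (8.5001, -2.2776) + 6.4 * (0.8192, 0.5736) = (8.5001 + 5.2426, -2.2776 + 3.6709) = (13.7427, 1.3933)
link 2: phi[2] = -15 + 50 + 160 = 195 deg
  cos(195 deg) = -0.9659, sin(195 deg) = -0.2588
  joint[3] = (13.7427, 1.3933) + 1.1 * (-0.9659, -0.2588) = (13.7427 + -1.0625, 1.3933 + -0.2847) = (12.6802, 1.1086)
link 3: phi[3] = -15 + 50 + 160 + 110 = 305 deg
  cos(305 deg) = 0.5736, sin(305 deg) = -0.8192
  joint[4] = (12.6802, 1.1086) + 2.6 * (0.5736, -0.8192) = (12.6802 + 1.4913, 1.1086 + -2.1298) = (14.1715, -1.0212)
End effector: (14.1715, -1.0212)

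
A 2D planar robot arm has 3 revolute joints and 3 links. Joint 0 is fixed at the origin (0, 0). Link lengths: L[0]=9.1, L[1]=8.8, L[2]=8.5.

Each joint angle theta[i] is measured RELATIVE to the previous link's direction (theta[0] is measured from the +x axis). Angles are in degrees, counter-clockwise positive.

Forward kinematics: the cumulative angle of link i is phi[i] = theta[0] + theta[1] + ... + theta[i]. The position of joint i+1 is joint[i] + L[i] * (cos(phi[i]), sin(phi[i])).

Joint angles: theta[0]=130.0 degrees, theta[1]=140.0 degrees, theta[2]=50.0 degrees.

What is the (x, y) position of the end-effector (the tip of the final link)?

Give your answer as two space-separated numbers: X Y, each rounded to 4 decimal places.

Answer: 0.6620 -7.2927

Derivation:
joint[0] = (0.0000, 0.0000)  (base)
link 0: phi[0] = 130 = 130 deg
  cos(130 deg) = -0.6428, sin(130 deg) = 0.7660
  joint[1] = (0.0000, 0.0000) + 9.1 * (-0.6428, 0.7660) = (0.0000 + -5.8494, 0.0000 + 6.9710) = (-5.8494, 6.9710)
link 1: phi[1] = 130 + 140 = 270 deg
  cos(270 deg) = -0.0000, sin(270 deg) = -1.0000
  joint[2] = (-5.8494, 6.9710) + 8.8 * (-0.0000, -1.0000) = (-5.8494 + -0.0000, 6.9710 + -8.8000) = (-5.8494, -1.8290)
link 2: phi[2] = 130 + 140 + 50 = 320 deg
  cos(320 deg) = 0.7660, sin(320 deg) = -0.6428
  joint[3] = (-5.8494, -1.8290) + 8.5 * (0.7660, -0.6428) = (-5.8494 + 6.5114, -1.8290 + -5.4637) = (0.6620, -7.2927)
End effector: (0.6620, -7.2927)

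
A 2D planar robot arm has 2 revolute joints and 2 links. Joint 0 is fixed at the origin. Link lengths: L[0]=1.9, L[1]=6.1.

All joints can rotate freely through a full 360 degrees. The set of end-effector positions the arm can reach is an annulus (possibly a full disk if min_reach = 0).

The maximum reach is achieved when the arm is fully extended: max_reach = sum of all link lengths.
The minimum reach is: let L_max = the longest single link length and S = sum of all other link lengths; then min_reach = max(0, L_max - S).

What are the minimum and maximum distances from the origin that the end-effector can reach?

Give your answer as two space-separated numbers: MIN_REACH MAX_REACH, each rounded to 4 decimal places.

Link lengths: [1.9, 6.1]
max_reach = 1.9 + 6.1 = 8
L_max = max([1.9, 6.1]) = 6.1
S (sum of others) = 8 - 6.1 = 1.9
min_reach = max(0, 6.1 - 1.9) = max(0, 4.2) = 4.2

Answer: 4.2000 8.0000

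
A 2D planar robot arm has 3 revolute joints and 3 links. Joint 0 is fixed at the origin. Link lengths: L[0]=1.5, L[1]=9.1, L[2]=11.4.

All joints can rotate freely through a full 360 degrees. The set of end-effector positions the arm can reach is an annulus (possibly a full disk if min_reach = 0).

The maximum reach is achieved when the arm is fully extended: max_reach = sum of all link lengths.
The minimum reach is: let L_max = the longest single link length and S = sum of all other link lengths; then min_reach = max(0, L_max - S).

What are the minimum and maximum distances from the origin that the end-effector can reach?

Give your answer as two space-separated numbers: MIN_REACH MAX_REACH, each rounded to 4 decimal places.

Answer: 0.8000 22.0000

Derivation:
Link lengths: [1.5, 9.1, 11.4]
max_reach = 1.5 + 9.1 + 11.4 = 22
L_max = max([1.5, 9.1, 11.4]) = 11.4
S (sum of others) = 22 - 11.4 = 10.6
min_reach = max(0, 11.4 - 10.6) = max(0, 0.8) = 0.8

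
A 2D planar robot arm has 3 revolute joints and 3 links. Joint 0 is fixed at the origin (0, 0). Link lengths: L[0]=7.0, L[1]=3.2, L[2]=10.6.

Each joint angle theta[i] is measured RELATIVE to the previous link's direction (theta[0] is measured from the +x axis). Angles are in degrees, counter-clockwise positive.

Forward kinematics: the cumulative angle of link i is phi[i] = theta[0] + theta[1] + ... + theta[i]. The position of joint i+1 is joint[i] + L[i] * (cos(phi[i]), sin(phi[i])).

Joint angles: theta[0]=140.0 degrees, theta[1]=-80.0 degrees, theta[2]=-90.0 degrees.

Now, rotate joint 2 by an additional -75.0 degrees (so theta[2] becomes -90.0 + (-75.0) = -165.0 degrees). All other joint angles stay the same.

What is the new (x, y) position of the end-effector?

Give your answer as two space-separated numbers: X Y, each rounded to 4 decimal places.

Answer: -6.5058 -2.9680

Derivation:
joint[0] = (0.0000, 0.0000)  (base)
link 0: phi[0] = 140 = 140 deg
  cos(140 deg) = -0.7660, sin(140 deg) = 0.6428
  joint[1] = (0.0000, 0.0000) + 7 * (-0.7660, 0.6428) = (0.0000 + -5.3623, 0.0000 + 4.4995) = (-5.3623, 4.4995)
link 1: phi[1] = 140 + -80 = 60 deg
  cos(60 deg) = 0.5000, sin(60 deg) = 0.8660
  joint[2] = (-5.3623, 4.4995) + 3.2 * (0.5000, 0.8660) = (-5.3623 + 1.6000, 4.4995 + 2.7713) = (-3.7623, 7.2708)
link 2: phi[2] = 140 + -80 + -165 = -105 deg
  cos(-105 deg) = -0.2588, sin(-105 deg) = -0.9659
  joint[3] = (-3.7623, 7.2708) + 10.6 * (-0.2588, -0.9659) = (-3.7623 + -2.7435, 7.2708 + -10.2388) = (-6.5058, -2.9680)
End effector: (-6.5058, -2.9680)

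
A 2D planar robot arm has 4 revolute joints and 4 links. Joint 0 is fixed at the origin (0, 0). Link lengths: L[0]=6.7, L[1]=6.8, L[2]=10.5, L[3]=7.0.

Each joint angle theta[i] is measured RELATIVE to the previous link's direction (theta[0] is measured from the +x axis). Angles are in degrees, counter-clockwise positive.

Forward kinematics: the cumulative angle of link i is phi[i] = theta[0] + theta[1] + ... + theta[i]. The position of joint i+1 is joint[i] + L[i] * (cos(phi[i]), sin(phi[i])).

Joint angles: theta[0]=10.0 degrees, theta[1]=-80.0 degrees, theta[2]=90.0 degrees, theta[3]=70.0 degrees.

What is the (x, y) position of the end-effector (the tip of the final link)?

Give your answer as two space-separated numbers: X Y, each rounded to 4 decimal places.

joint[0] = (0.0000, 0.0000)  (base)
link 0: phi[0] = 10 = 10 deg
  cos(10 deg) = 0.9848, sin(10 deg) = 0.1736
  joint[1] = (0.0000, 0.0000) + 6.7 * (0.9848, 0.1736) = (0.0000 + 6.5982, 0.0000 + 1.1634) = (6.5982, 1.1634)
link 1: phi[1] = 10 + -80 = -70 deg
  cos(-70 deg) = 0.3420, sin(-70 deg) = -0.9397
  joint[2] = (6.5982, 1.1634) + 6.8 * (0.3420, -0.9397) = (6.5982 + 2.3257, 1.1634 + -6.3899) = (8.9239, -5.2265)
link 2: phi[2] = 10 + -80 + 90 = 20 deg
  cos(20 deg) = 0.9397, sin(20 deg) = 0.3420
  joint[3] = (8.9239, -5.2265) + 10.5 * (0.9397, 0.3420) = (8.9239 + 9.8668, -5.2265 + 3.5912) = (18.7907, -1.6353)
link 3: phi[3] = 10 + -80 + 90 + 70 = 90 deg
  cos(90 deg) = 0.0000, sin(90 deg) = 1.0000
  joint[4] = (18.7907, -1.6353) + 7 * (0.0000, 1.0000) = (18.7907 + 0.0000, -1.6353 + 7.0000) = (18.7907, 5.3647)
End effector: (18.7907, 5.3647)

Answer: 18.7907 5.3647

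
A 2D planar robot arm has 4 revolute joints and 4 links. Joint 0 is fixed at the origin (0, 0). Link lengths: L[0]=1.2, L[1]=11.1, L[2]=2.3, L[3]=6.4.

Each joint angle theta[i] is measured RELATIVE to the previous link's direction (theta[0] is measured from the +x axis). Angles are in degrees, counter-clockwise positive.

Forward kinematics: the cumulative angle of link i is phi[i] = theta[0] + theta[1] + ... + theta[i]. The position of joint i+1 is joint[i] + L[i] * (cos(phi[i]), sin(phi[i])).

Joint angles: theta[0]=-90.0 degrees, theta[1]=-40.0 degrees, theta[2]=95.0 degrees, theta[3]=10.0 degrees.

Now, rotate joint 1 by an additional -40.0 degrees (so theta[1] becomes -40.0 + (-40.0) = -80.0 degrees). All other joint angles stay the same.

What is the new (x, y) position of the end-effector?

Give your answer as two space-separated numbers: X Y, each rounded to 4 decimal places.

Answer: -7.6313 -11.1495

Derivation:
joint[0] = (0.0000, 0.0000)  (base)
link 0: phi[0] = -90 = -90 deg
  cos(-90 deg) = 0.0000, sin(-90 deg) = -1.0000
  joint[1] = (0.0000, 0.0000) + 1.2 * (0.0000, -1.0000) = (0.0000 + 0.0000, 0.0000 + -1.2000) = (0.0000, -1.2000)
link 1: phi[1] = -90 + -80 = -170 deg
  cos(-170 deg) = -0.9848, sin(-170 deg) = -0.1736
  joint[2] = (0.0000, -1.2000) + 11.1 * (-0.9848, -0.1736) = (0.0000 + -10.9314, -1.2000 + -1.9275) = (-10.9314, -3.1275)
link 2: phi[2] = -90 + -80 + 95 = -75 deg
  cos(-75 deg) = 0.2588, sin(-75 deg) = -0.9659
  joint[3] = (-10.9314, -3.1275) + 2.3 * (0.2588, -0.9659) = (-10.9314 + 0.5953, -3.1275 + -2.2216) = (-10.3361, -5.3491)
link 3: phi[3] = -90 + -80 + 95 + 10 = -65 deg
  cos(-65 deg) = 0.4226, sin(-65 deg) = -0.9063
  joint[4] = (-10.3361, -5.3491) + 6.4 * (0.4226, -0.9063) = (-10.3361 + 2.7048, -5.3491 + -5.8004) = (-7.6313, -11.1495)
End effector: (-7.6313, -11.1495)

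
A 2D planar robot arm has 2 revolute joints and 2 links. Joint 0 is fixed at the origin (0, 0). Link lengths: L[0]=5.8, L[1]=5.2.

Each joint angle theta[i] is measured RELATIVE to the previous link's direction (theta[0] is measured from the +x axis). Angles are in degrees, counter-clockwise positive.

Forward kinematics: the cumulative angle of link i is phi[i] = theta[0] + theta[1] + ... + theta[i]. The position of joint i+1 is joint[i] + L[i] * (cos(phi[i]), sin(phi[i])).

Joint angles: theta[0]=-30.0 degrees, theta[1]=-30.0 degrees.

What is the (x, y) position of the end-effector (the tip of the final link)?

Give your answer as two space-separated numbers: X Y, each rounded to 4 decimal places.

Answer: 7.6229 -7.4033

Derivation:
joint[0] = (0.0000, 0.0000)  (base)
link 0: phi[0] = -30 = -30 deg
  cos(-30 deg) = 0.8660, sin(-30 deg) = -0.5000
  joint[1] = (0.0000, 0.0000) + 5.8 * (0.8660, -0.5000) = (0.0000 + 5.0229, 0.0000 + -2.9000) = (5.0229, -2.9000)
link 1: phi[1] = -30 + -30 = -60 deg
  cos(-60 deg) = 0.5000, sin(-60 deg) = -0.8660
  joint[2] = (5.0229, -2.9000) + 5.2 * (0.5000, -0.8660) = (5.0229 + 2.6000, -2.9000 + -4.5033) = (7.6229, -7.4033)
End effector: (7.6229, -7.4033)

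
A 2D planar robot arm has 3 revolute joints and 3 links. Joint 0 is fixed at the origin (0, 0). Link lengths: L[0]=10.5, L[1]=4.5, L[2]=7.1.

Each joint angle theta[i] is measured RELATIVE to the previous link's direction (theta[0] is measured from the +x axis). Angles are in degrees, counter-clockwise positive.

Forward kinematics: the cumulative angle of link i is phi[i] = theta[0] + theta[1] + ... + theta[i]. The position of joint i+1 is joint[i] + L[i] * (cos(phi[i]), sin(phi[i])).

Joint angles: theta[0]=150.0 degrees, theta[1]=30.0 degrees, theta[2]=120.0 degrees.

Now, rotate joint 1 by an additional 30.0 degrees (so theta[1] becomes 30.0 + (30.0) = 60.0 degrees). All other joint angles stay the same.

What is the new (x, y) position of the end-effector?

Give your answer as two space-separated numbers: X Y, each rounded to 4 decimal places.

joint[0] = (0.0000, 0.0000)  (base)
link 0: phi[0] = 150 = 150 deg
  cos(150 deg) = -0.8660, sin(150 deg) = 0.5000
  joint[1] = (0.0000, 0.0000) + 10.5 * (-0.8660, 0.5000) = (0.0000 + -9.0933, 0.0000 + 5.2500) = (-9.0933, 5.2500)
link 1: phi[1] = 150 + 60 = 210 deg
  cos(210 deg) = -0.8660, sin(210 deg) = -0.5000
  joint[2] = (-9.0933, 5.2500) + 4.5 * (-0.8660, -0.5000) = (-9.0933 + -3.8971, 5.2500 + -2.2500) = (-12.9904, 3.0000)
link 2: phi[2] = 150 + 60 + 120 = 330 deg
  cos(330 deg) = 0.8660, sin(330 deg) = -0.5000
  joint[3] = (-12.9904, 3.0000) + 7.1 * (0.8660, -0.5000) = (-12.9904 + 6.1488, 3.0000 + -3.5500) = (-6.8416, -0.5500)
End effector: (-6.8416, -0.5500)

Answer: -6.8416 -0.5500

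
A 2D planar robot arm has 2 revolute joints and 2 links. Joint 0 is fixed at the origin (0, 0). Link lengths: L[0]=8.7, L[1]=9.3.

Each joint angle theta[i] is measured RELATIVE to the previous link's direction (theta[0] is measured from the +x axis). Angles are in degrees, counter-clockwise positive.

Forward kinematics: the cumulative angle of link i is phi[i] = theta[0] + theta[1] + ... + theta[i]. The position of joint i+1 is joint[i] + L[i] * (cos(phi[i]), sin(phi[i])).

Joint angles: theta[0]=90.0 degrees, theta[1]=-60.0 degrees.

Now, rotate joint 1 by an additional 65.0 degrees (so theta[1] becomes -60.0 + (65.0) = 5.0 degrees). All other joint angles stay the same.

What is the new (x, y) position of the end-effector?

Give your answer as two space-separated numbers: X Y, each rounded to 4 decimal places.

Answer: -0.8105 17.9646

Derivation:
joint[0] = (0.0000, 0.0000)  (base)
link 0: phi[0] = 90 = 90 deg
  cos(90 deg) = 0.0000, sin(90 deg) = 1.0000
  joint[1] = (0.0000, 0.0000) + 8.7 * (0.0000, 1.0000) = (0.0000 + 0.0000, 0.0000 + 8.7000) = (0.0000, 8.7000)
link 1: phi[1] = 90 + 5 = 95 deg
  cos(95 deg) = -0.0872, sin(95 deg) = 0.9962
  joint[2] = (0.0000, 8.7000) + 9.3 * (-0.0872, 0.9962) = (0.0000 + -0.8105, 8.7000 + 9.2646) = (-0.8105, 17.9646)
End effector: (-0.8105, 17.9646)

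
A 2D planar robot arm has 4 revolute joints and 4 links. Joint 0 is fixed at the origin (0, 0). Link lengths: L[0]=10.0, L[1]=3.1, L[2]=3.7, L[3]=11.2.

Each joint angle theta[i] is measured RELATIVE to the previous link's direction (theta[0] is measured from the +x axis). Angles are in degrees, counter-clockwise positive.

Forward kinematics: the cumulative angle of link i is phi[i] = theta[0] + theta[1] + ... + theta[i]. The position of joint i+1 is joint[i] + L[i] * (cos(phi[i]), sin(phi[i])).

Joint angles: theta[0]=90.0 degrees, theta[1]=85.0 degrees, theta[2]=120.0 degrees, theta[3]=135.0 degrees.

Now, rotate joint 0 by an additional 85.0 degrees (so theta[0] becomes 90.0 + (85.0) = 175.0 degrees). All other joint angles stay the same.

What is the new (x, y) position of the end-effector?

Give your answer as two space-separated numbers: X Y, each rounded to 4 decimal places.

Answer: -17.1740 3.8175

Derivation:
joint[0] = (0.0000, 0.0000)  (base)
link 0: phi[0] = 175 = 175 deg
  cos(175 deg) = -0.9962, sin(175 deg) = 0.0872
  joint[1] = (0.0000, 0.0000) + 10 * (-0.9962, 0.0872) = (0.0000 + -9.9619, 0.0000 + 0.8716) = (-9.9619, 0.8716)
link 1: phi[1] = 175 + 85 = 260 deg
  cos(260 deg) = -0.1736, sin(260 deg) = -0.9848
  joint[2] = (-9.9619, 0.8716) + 3.1 * (-0.1736, -0.9848) = (-9.9619 + -0.5383, 0.8716 + -3.0529) = (-10.5003, -2.1813)
link 2: phi[2] = 175 + 85 + 120 = 380 deg
  cos(380 deg) = 0.9397, sin(380 deg) = 0.3420
  joint[3] = (-10.5003, -2.1813) + 3.7 * (0.9397, 0.3420) = (-10.5003 + 3.4769, -2.1813 + 1.2655) = (-7.0234, -0.9159)
link 3: phi[3] = 175 + 85 + 120 + 135 = 515 deg
  cos(515 deg) = -0.9063, sin(515 deg) = 0.4226
  joint[4] = (-7.0234, -0.9159) + 11.2 * (-0.9063, 0.4226) = (-7.0234 + -10.1506, -0.9159 + 4.7333) = (-17.1740, 3.8175)
End effector: (-17.1740, 3.8175)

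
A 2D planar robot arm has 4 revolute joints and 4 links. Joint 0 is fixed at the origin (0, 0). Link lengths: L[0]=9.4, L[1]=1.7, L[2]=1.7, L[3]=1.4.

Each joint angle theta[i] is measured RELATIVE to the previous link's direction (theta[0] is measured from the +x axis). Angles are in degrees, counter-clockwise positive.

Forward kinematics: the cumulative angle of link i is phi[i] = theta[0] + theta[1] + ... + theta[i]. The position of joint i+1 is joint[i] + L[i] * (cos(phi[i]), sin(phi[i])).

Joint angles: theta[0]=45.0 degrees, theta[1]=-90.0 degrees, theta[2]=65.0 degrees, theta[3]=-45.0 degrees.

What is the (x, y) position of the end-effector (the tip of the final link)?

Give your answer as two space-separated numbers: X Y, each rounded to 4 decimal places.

Answer: 10.7152 5.4345

Derivation:
joint[0] = (0.0000, 0.0000)  (base)
link 0: phi[0] = 45 = 45 deg
  cos(45 deg) = 0.7071, sin(45 deg) = 0.7071
  joint[1] = (0.0000, 0.0000) + 9.4 * (0.7071, 0.7071) = (0.0000 + 6.6468, 0.0000 + 6.6468) = (6.6468, 6.6468)
link 1: phi[1] = 45 + -90 = -45 deg
  cos(-45 deg) = 0.7071, sin(-45 deg) = -0.7071
  joint[2] = (6.6468, 6.6468) + 1.7 * (0.7071, -0.7071) = (6.6468 + 1.2021, 6.6468 + -1.2021) = (7.8489, 5.4447)
link 2: phi[2] = 45 + -90 + 65 = 20 deg
  cos(20 deg) = 0.9397, sin(20 deg) = 0.3420
  joint[3] = (7.8489, 5.4447) + 1.7 * (0.9397, 0.3420) = (7.8489 + 1.5975, 5.4447 + 0.5814) = (9.4464, 6.0262)
link 3: phi[3] = 45 + -90 + 65 + -45 = -25 deg
  cos(-25 deg) = 0.9063, sin(-25 deg) = -0.4226
  joint[4] = (9.4464, 6.0262) + 1.4 * (0.9063, -0.4226) = (9.4464 + 1.2688, 6.0262 + -0.5917) = (10.7152, 5.4345)
End effector: (10.7152, 5.4345)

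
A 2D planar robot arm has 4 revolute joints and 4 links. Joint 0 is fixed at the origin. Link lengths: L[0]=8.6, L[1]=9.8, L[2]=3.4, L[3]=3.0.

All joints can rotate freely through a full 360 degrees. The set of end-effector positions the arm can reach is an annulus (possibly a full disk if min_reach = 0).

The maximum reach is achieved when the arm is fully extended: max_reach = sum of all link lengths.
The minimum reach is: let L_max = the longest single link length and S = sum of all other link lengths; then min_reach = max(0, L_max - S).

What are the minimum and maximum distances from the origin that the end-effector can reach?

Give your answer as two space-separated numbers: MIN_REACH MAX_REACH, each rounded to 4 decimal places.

Link lengths: [8.6, 9.8, 3.4, 3.0]
max_reach = 8.6 + 9.8 + 3.4 + 3 = 24.8
L_max = max([8.6, 9.8, 3.4, 3.0]) = 9.8
S (sum of others) = 24.8 - 9.8 = 15
min_reach = max(0, 9.8 - 15) = max(0, -5.2) = 0

Answer: 0.0000 24.8000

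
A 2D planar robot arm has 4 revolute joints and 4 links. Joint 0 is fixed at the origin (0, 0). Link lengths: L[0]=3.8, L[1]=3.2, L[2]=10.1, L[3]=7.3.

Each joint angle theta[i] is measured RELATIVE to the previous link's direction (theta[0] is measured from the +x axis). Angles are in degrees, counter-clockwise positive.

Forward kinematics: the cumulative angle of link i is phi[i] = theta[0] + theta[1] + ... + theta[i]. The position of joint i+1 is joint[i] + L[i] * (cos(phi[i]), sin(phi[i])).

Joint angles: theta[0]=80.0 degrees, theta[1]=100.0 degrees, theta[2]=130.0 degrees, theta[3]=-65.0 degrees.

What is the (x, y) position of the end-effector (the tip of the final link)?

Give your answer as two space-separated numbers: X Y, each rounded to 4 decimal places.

Answer: 0.8669 -10.6108

Derivation:
joint[0] = (0.0000, 0.0000)  (base)
link 0: phi[0] = 80 = 80 deg
  cos(80 deg) = 0.1736, sin(80 deg) = 0.9848
  joint[1] = (0.0000, 0.0000) + 3.8 * (0.1736, 0.9848) = (0.0000 + 0.6599, 0.0000 + 3.7423) = (0.6599, 3.7423)
link 1: phi[1] = 80 + 100 = 180 deg
  cos(180 deg) = -1.0000, sin(180 deg) = 0.0000
  joint[2] = (0.6599, 3.7423) + 3.2 * (-1.0000, 0.0000) = (0.6599 + -3.2000, 3.7423 + 0.0000) = (-2.5401, 3.7423)
link 2: phi[2] = 80 + 100 + 130 = 310 deg
  cos(310 deg) = 0.6428, sin(310 deg) = -0.7660
  joint[3] = (-2.5401, 3.7423) + 10.1 * (0.6428, -0.7660) = (-2.5401 + 6.4922, 3.7423 + -7.7370) = (3.9520, -3.9948)
link 3: phi[3] = 80 + 100 + 130 + -65 = 245 deg
  cos(245 deg) = -0.4226, sin(245 deg) = -0.9063
  joint[4] = (3.9520, -3.9948) + 7.3 * (-0.4226, -0.9063) = (3.9520 + -3.0851, -3.9948 + -6.6160) = (0.8669, -10.6108)
End effector: (0.8669, -10.6108)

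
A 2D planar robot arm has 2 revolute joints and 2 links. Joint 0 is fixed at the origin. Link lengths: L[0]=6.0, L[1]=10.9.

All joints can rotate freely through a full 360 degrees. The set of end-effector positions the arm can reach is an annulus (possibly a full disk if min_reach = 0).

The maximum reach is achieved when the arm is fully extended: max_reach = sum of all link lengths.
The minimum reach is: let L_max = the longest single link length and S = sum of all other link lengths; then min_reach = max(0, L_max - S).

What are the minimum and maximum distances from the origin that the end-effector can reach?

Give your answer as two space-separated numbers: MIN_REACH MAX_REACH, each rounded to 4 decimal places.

Answer: 4.9000 16.9000

Derivation:
Link lengths: [6.0, 10.9]
max_reach = 6 + 10.9 = 16.9
L_max = max([6.0, 10.9]) = 10.9
S (sum of others) = 16.9 - 10.9 = 6
min_reach = max(0, 10.9 - 6) = max(0, 4.9) = 4.9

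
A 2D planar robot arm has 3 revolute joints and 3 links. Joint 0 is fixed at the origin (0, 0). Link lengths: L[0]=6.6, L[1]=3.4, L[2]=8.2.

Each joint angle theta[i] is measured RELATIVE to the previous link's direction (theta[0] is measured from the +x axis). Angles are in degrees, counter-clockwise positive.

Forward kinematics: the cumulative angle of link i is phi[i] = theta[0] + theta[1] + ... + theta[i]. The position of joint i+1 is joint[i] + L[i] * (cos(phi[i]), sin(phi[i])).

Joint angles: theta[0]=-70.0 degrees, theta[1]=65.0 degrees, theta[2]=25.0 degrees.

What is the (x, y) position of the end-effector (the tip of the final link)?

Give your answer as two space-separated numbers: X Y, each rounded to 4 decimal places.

joint[0] = (0.0000, 0.0000)  (base)
link 0: phi[0] = -70 = -70 deg
  cos(-70 deg) = 0.3420, sin(-70 deg) = -0.9397
  joint[1] = (0.0000, 0.0000) + 6.6 * (0.3420, -0.9397) = (0.0000 + 2.2573, 0.0000 + -6.2020) = (2.2573, -6.2020)
link 1: phi[1] = -70 + 65 = -5 deg
  cos(-5 deg) = 0.9962, sin(-5 deg) = -0.0872
  joint[2] = (2.2573, -6.2020) + 3.4 * (0.9962, -0.0872) = (2.2573 + 3.3871, -6.2020 + -0.2963) = (5.6444, -6.4983)
link 2: phi[2] = -70 + 65 + 25 = 20 deg
  cos(20 deg) = 0.9397, sin(20 deg) = 0.3420
  joint[3] = (5.6444, -6.4983) + 8.2 * (0.9397, 0.3420) = (5.6444 + 7.7055, -6.4983 + 2.8046) = (13.3499, -3.6937)
End effector: (13.3499, -3.6937)

Answer: 13.3499 -3.6937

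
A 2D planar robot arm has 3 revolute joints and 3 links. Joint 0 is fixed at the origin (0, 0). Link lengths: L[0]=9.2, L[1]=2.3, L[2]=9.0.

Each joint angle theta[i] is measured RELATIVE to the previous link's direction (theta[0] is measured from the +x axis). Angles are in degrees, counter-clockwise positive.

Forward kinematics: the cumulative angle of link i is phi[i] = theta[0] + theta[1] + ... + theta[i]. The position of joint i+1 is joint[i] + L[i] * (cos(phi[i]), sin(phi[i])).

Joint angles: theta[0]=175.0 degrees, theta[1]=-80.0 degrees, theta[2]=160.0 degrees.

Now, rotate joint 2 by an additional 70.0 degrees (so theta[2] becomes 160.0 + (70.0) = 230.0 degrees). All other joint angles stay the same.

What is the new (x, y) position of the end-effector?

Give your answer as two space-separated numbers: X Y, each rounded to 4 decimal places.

joint[0] = (0.0000, 0.0000)  (base)
link 0: phi[0] = 175 = 175 deg
  cos(175 deg) = -0.9962, sin(175 deg) = 0.0872
  joint[1] = (0.0000, 0.0000) + 9.2 * (-0.9962, 0.0872) = (0.0000 + -9.1650, 0.0000 + 0.8018) = (-9.1650, 0.8018)
link 1: phi[1] = 175 + -80 = 95 deg
  cos(95 deg) = -0.0872, sin(95 deg) = 0.9962
  joint[2] = (-9.1650, 0.8018) + 2.3 * (-0.0872, 0.9962) = (-9.1650 + -0.2005, 0.8018 + 2.2912) = (-9.3654, 3.0931)
link 2: phi[2] = 175 + -80 + 230 = 325 deg
  cos(325 deg) = 0.8192, sin(325 deg) = -0.5736
  joint[3] = (-9.3654, 3.0931) + 9 * (0.8192, -0.5736) = (-9.3654 + 7.3724, 3.0931 + -5.1622) = (-1.9931, -2.0691)
End effector: (-1.9931, -2.0691)

Answer: -1.9931 -2.0691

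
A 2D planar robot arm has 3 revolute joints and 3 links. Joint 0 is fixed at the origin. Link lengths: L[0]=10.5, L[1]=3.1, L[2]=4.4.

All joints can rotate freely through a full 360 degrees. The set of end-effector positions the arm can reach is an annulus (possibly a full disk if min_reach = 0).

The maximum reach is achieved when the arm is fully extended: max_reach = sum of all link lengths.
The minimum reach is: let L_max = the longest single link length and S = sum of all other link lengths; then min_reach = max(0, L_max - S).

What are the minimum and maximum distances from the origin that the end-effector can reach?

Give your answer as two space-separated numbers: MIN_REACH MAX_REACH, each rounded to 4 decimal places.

Answer: 3.0000 18.0000

Derivation:
Link lengths: [10.5, 3.1, 4.4]
max_reach = 10.5 + 3.1 + 4.4 = 18
L_max = max([10.5, 3.1, 4.4]) = 10.5
S (sum of others) = 18 - 10.5 = 7.5
min_reach = max(0, 10.5 - 7.5) = max(0, 3) = 3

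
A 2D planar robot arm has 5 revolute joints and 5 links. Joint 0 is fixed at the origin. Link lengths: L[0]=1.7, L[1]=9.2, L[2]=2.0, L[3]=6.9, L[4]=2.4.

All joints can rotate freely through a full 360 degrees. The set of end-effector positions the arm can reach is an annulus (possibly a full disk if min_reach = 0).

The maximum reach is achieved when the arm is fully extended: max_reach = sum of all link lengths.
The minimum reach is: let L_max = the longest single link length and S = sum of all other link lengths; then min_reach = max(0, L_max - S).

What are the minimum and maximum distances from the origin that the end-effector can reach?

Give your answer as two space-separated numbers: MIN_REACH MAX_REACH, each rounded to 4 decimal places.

Link lengths: [1.7, 9.2, 2.0, 6.9, 2.4]
max_reach = 1.7 + 9.2 + 2 + 6.9 + 2.4 = 22.2
L_max = max([1.7, 9.2, 2.0, 6.9, 2.4]) = 9.2
S (sum of others) = 22.2 - 9.2 = 13
min_reach = max(0, 9.2 - 13) = max(0, -3.8) = 0

Answer: 0.0000 22.2000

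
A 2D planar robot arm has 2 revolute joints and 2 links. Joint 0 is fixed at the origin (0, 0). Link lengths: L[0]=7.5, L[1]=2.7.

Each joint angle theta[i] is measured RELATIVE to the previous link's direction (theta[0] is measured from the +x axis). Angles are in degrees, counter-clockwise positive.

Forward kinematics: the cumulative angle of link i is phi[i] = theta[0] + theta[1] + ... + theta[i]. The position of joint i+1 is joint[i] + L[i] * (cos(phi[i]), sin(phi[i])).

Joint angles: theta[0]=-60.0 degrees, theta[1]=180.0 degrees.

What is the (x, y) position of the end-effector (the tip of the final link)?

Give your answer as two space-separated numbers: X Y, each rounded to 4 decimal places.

joint[0] = (0.0000, 0.0000)  (base)
link 0: phi[0] = -60 = -60 deg
  cos(-60 deg) = 0.5000, sin(-60 deg) = -0.8660
  joint[1] = (0.0000, 0.0000) + 7.5 * (0.5000, -0.8660) = (0.0000 + 3.7500, 0.0000 + -6.4952) = (3.7500, -6.4952)
link 1: phi[1] = -60 + 180 = 120 deg
  cos(120 deg) = -0.5000, sin(120 deg) = 0.8660
  joint[2] = (3.7500, -6.4952) + 2.7 * (-0.5000, 0.8660) = (3.7500 + -1.3500, -6.4952 + 2.3383) = (2.4000, -4.1569)
End effector: (2.4000, -4.1569)

Answer: 2.4000 -4.1569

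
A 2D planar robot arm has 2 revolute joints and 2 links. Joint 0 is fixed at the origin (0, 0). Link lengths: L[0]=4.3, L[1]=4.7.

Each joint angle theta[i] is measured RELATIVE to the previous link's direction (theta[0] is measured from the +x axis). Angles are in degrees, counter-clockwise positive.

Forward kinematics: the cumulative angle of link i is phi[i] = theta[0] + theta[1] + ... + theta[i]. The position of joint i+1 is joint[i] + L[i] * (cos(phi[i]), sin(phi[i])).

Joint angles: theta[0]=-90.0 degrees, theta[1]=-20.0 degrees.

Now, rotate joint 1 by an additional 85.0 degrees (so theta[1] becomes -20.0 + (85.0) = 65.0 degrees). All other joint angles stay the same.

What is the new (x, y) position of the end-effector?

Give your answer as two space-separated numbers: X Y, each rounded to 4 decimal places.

joint[0] = (0.0000, 0.0000)  (base)
link 0: phi[0] = -90 = -90 deg
  cos(-90 deg) = 0.0000, sin(-90 deg) = -1.0000
  joint[1] = (0.0000, 0.0000) + 4.3 * (0.0000, -1.0000) = (0.0000 + 0.0000, 0.0000 + -4.3000) = (0.0000, -4.3000)
link 1: phi[1] = -90 + 65 = -25 deg
  cos(-25 deg) = 0.9063, sin(-25 deg) = -0.4226
  joint[2] = (0.0000, -4.3000) + 4.7 * (0.9063, -0.4226) = (0.0000 + 4.2596, -4.3000 + -1.9863) = (4.2596, -6.2863)
End effector: (4.2596, -6.2863)

Answer: 4.2596 -6.2863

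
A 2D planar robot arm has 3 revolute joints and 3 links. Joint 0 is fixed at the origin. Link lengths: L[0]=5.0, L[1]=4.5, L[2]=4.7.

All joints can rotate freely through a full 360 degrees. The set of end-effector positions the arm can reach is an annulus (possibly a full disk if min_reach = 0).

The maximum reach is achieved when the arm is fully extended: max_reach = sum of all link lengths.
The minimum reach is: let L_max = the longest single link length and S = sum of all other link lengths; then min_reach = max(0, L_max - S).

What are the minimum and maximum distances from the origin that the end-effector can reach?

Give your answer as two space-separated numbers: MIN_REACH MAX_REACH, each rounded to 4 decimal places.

Link lengths: [5.0, 4.5, 4.7]
max_reach = 5 + 4.5 + 4.7 = 14.2
L_max = max([5.0, 4.5, 4.7]) = 5
S (sum of others) = 14.2 - 5 = 9.2
min_reach = max(0, 5 - 9.2) = max(0, -4.2) = 0

Answer: 0.0000 14.2000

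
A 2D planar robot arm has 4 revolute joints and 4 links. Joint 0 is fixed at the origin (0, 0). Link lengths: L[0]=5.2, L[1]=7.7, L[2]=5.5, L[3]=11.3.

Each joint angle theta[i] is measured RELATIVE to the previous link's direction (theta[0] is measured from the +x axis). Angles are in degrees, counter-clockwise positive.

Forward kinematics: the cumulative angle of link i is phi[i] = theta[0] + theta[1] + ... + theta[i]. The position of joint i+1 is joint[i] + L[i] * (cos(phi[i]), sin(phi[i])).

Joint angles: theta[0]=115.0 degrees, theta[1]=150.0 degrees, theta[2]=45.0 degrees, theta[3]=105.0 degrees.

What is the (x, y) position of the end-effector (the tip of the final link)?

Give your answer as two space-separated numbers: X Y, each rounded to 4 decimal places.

Answer: 7.1480 2.0853

Derivation:
joint[0] = (0.0000, 0.0000)  (base)
link 0: phi[0] = 115 = 115 deg
  cos(115 deg) = -0.4226, sin(115 deg) = 0.9063
  joint[1] = (0.0000, 0.0000) + 5.2 * (-0.4226, 0.9063) = (0.0000 + -2.1976, 0.0000 + 4.7128) = (-2.1976, 4.7128)
link 1: phi[1] = 115 + 150 = 265 deg
  cos(265 deg) = -0.0872, sin(265 deg) = -0.9962
  joint[2] = (-2.1976, 4.7128) + 7.7 * (-0.0872, -0.9962) = (-2.1976 + -0.6711, 4.7128 + -7.6707) = (-2.8687, -2.9579)
link 2: phi[2] = 115 + 150 + 45 = 310 deg
  cos(310 deg) = 0.6428, sin(310 deg) = -0.7660
  joint[3] = (-2.8687, -2.9579) + 5.5 * (0.6428, -0.7660) = (-2.8687 + 3.5353, -2.9579 + -4.2132) = (0.6666, -7.1711)
link 3: phi[3] = 115 + 150 + 45 + 105 = 415 deg
  cos(415 deg) = 0.5736, sin(415 deg) = 0.8192
  joint[4] = (0.6666, -7.1711) + 11.3 * (0.5736, 0.8192) = (0.6666 + 6.4814, -7.1711 + 9.2564) = (7.1480, 2.0853)
End effector: (7.1480, 2.0853)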